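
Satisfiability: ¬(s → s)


Check all 2 assignments over {s}:
s | φ
-----
F | F
T | F
No assignment makes the formula true.

Unsatisfiable.


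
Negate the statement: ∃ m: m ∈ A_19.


¬(∀ x: φ) = ∃ x: ¬φ, and ¬(∃ x: φ) = ∀ x: ¬φ.
Apply to the existential statement.

∀ m: ¬(m ∈ A_19)


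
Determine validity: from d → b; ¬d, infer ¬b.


This is denying the antecedent (fallacy). There exist truth assignments where the premises are all true but the conclusion is false.

Invalid.


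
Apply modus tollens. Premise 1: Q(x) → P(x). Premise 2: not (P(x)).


Modus tollens: from (P → Q) and ¬Q, infer ¬P.
Q = 'P(x)' is denied; since P → Q, P must also fail.

Not (Q(x)).


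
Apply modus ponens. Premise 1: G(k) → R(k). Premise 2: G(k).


Modus ponens: from (P → Q) and P, infer Q.
P = 'G(k)' is asserted, and P → Q holds, so Q follows.

R(k).


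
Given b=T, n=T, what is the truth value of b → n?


Implication is false only when antecedent is true and consequent is false.
Substitute: b=T, n=T.
T → T evaluates to T.

T


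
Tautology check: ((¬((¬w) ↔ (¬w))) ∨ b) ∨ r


Build the truth table over {b, r, w}:
b | r | w | φ
-------------
F | F | F | F
T | F | F | T
F | T | F | T
T | T | F | T
F | F | T | F
T | F | T | T
F | T | T | T
T | T | T | T
Counterexample at row 1: with b=F, r=F, w=F, the formula is F.

No, it is not a tautology.


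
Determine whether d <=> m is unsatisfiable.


Truth table over {d, m}:
d | m | φ
---------
False | False | True
True | False | False
False | True | False
True | True | True
Satisfying assignment at row 1: d=False, m=False gives True.

No, it is not a contradiction.


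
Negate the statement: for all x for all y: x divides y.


Negation flips each quantifier (∀↔∃) and negates the inner predicate.
¬(for all x for all y: φ) = there exists x there exists y: ¬φ.

there exists x there exists y: NOT(x divides y)


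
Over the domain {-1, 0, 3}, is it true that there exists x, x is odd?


Evaluate the predicate on each element: -1:T, 0:F, 3:T.
Witness x = -1 satisfies the predicate.

T


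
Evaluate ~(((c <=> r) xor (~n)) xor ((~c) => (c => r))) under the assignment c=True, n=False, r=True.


Substitute c=True, n=False, r=True:
c <=> r = True <=> True = True
~n = True
(c <=> r) xor (~n) = True xor True = False
~c = False
c => r = True => True = True
(~c) => (c => r) = False => True = True
((c <=> r) xor (~n)) xor ((~c) => (c => r)) = False xor True = True
~(((c <=> r) xor (~n)) xor ((~c) => (c => r))) = False

False


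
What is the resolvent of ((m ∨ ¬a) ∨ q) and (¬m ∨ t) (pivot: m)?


The clauses contain complementary literals m and ¬m.
Resolution eliminates this pair and disjoins the remaining literals (merging duplicates).

((¬a ∨ q) ∨ t)


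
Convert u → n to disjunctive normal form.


Step 1: Rewrite u → n as ¬u ∨ n.

(¬u) ∨ n


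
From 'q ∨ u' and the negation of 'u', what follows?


Disjunctive syllogism: from (P ∨ Q) and ¬P, infer Q.
One disjunct, 'u', is ruled out; the other must hold.

q


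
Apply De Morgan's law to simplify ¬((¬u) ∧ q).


De Morgan: the negation of a conjunction is the disjunction of the negations.
Distribute ¬ across ∧, flipping it to ∨, and negate each literal.

u ∨ (¬q)


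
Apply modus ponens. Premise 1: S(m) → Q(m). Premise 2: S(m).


Modus ponens: from (P → Q) and P, infer Q.
P = 'S(m)' is asserted, and P → Q holds, so Q follows.

Q(m).


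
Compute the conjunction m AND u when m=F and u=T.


Conjunction is true only when both operands are true.
Substitute: m=F, u=T.
F AND T evaluates to F.

F


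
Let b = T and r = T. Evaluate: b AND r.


Conjunction is true only when both operands are true.
Substitute: b=T, r=T.
T AND T evaluates to T.

T


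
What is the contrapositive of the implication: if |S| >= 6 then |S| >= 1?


The contrapositive of (P → Q) is (¬Q → ¬P); it is logically equivalent to the original.
Here P = '|S| >= 6' and Q = '|S| >= 1'.

If not (|S| >= 1), then not (|S| >= 6).


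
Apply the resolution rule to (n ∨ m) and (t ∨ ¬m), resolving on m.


The clauses contain complementary literals m and ¬m.
Resolution eliminates this pair and disjoins the remaining literals (merging duplicates).

(n ∨ t)


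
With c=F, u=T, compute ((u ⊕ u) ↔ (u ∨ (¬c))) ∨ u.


Substitute c=F, u=T:
u ⊕ u = T ⊕ T = F
¬c = T
u ∨ (¬c) = T ∨ T = T
(u ⊕ u) ↔ (u ∨ (¬c)) = F ↔ T = F
((u ⊕ u) ↔ (u ∨ (¬c))) ∨ u = F ∨ T = T

T


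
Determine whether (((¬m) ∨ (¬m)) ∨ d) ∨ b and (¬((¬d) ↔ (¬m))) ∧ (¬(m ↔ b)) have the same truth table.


Compare truth tables:
b | d | m | φ | ψ
-----------------
F | F | F | T | F
T | F | F | T | F
F | T | F | T | F
T | T | F | T | T
F | F | T | F | T
T | F | T | T | F
F | T | T | T | F
T | T | T | T | F
They differ at row 1 (b=F, d=F, m=F): φ=T but ψ=F.

No, they are not logically equivalent.


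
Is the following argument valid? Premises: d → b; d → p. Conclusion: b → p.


This is (no valid rule). There exist truth assignments where the premises are all true but the conclusion is false.

Invalid.


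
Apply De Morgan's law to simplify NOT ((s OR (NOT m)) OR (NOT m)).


De Morgan: the negation of a disjunction is the conjunction of the negations.
Distribute NOT across OR, flipping it to AND, and negate each literal.

((NOT s) AND m) AND m


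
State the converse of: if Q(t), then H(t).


The converse of (P → Q) is (Q → P). It is not in general equivalent to the original.
Here P = 'Q(t)' and Q = 'H(t)'.

If H(t), then Q(t).


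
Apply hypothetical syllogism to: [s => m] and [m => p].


Hypothetical syllogism: from (P → Q) and (Q → R), infer (P → R).
Chain the two implications through the shared middle term 'm'.

s => p


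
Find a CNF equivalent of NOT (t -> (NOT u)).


Step 1: Rewrite t → (¬u) as ¬t ∨ (¬u).
Step 2: Negate: ¬(¬t ∨ (¬u)) = t ∧ ¬(¬u) (De Morgan + double negation).
Step 3: Eliminate any double negations (¬¬X = X).

t AND u


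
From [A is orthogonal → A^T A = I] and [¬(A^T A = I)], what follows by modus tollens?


Modus tollens: from (P → Q) and ¬Q, infer ¬P.
Q = 'A^T A = I' is denied; since P → Q, P must also fail.

Not (A is orthogonal).


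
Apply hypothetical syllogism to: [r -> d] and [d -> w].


Hypothetical syllogism: from (P → Q) and (Q → R), infer (P → R).
Chain the two implications through the shared middle term 'd'.

r -> w


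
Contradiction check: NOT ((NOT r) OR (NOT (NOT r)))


Truth table over {r}:
r | φ
-----
F | F
T | F
Every row is false.

Yes, it is a contradiction.


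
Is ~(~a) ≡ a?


Compare truth tables:
a | φ | ψ
---------
False | False | False
True | True | True
The columns φ and ψ agree on every row.

Yes, they are logically equivalent.


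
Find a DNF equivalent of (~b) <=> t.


Step 1: (¬b) ↔ t is true exactly when both agree: ((¬b) ∧ t) ∨ (¬(¬b) ∧ ¬t).
Step 2: Eliminate any double negations (¬¬X = X).

((~b) & t) | (b & (~t))


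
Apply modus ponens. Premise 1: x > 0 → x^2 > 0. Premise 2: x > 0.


Modus ponens: from (P → Q) and P, infer Q.
P = 'x > 0' is asserted, and P → Q holds, so Q follows.

x^2 > 0.


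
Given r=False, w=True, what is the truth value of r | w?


Disjunction is false only when both operands are false.
Substitute: r=False, w=True.
False | True evaluates to True.

True


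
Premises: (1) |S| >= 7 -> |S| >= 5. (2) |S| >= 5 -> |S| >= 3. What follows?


Hypothetical syllogism: from (P → Q) and (Q → R), infer (P → R).
Chain the two implications through the shared middle term '|S| >= 5'.

|S| >= 7 -> |S| >= 3


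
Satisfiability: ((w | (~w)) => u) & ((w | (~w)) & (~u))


Check all 4 assignments over {u, w}:
u | w | φ
---------
False | False | False
True | False | False
False | True | False
True | True | False
No assignment makes the formula true.

Unsatisfiable.


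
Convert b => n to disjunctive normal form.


Step 1: Rewrite b → n as ¬b ∨ n.

(~b) | n


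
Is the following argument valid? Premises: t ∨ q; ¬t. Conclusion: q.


This matches the form of disjunctive syllogism: the conclusion follows in every model of the premises.

Valid.


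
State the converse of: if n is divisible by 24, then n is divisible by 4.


The converse of (P → Q) is (Q → P). It is not in general equivalent to the original.
Here P = 'n is divisible by 24' and Q = 'n is divisible by 4'.

If n is divisible by 4, then n is divisible by 24.


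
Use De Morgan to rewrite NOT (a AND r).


De Morgan: the negation of a conjunction is the disjunction of the negations.
Distribute NOT across AND, flipping it to OR, and negate each literal.

(NOT a) OR (NOT r)


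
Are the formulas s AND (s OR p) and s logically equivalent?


Compare truth tables:
p | s | φ | ψ
-------------
F | F | F | F
T | F | F | F
F | T | T | T
T | T | T | T
The columns φ and ψ agree on every row.

Yes, they are logically equivalent.


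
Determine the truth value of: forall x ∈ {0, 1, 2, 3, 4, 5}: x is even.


Evaluate the predicate on each element: 0:True, 1:False, 2:True, 3:False, 4:True, 5:False.
Counterexample x = 1 fails the predicate.

False


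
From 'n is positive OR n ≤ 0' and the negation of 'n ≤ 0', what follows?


Disjunctive syllogism: from (P ∨ Q) and ¬P, infer Q.
One disjunct, 'n ≤ 0', is ruled out; the other must hold.

n is positive


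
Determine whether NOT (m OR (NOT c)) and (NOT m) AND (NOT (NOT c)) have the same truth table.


Compare truth tables:
c | m | φ | ψ
-------------
F | F | F | F
T | F | T | T
F | T | F | F
T | T | F | F
The columns φ and ψ agree on every row.

Yes, they are logically equivalent.


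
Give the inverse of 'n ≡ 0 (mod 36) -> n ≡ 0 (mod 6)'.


The inverse of (P → Q) is (¬P → ¬Q). It is equivalent to the converse, not to the original.
Here P = 'n ≡ 0 (mod 36)' and Q = 'n ≡ 0 (mod 6)'.

If not (n ≡ 0 (mod 36)), then not (n ≡ 0 (mod 6)).


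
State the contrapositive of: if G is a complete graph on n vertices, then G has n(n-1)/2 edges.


The contrapositive of (P → Q) is (¬Q → ¬P); it is logically equivalent to the original.
Here P = 'G is a complete graph on n vertices' and Q = 'G has n(n-1)/2 edges'.

If not (G has n(n-1)/2 edges), then not (G is a complete graph on n vertices).


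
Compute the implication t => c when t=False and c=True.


Implication is false only when antecedent is true and consequent is false.
Substitute: t=False, c=True.
False => True evaluates to True.

True


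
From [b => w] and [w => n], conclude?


Hypothetical syllogism: from (P → Q) and (Q → R), infer (P → R).
Chain the two implications through the shared middle term 'w'.

b => n


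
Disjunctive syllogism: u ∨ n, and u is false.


Disjunctive syllogism: from (P ∨ Q) and ¬P, infer Q.
One disjunct, 'u', is ruled out; the other must hold.

n


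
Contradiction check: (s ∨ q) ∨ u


Truth table over {q, s, u}:
q | s | u | φ
-------------
F | F | F | F
T | F | F | T
F | T | F | T
T | T | F | T
F | F | T | T
T | F | T | T
F | T | T | T
T | T | T | T
Satisfying assignment at row 2: q=T, s=F, u=F gives T.

No, it is not a contradiction.


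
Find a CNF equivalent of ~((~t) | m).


Step 1: Apply De Morgan: ¬((¬t) ∨ m) = ¬(¬t) ∧ ¬m.
Step 2: Eliminate any double negations (¬¬X = X).

t & (~m)


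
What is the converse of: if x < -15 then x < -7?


The converse of (P → Q) is (Q → P). It is not in general equivalent to the original.
Here P = 'x < -15' and Q = 'x < -7'.

If x < -7, then x < -15.


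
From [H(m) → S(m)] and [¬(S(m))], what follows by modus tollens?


Modus tollens: from (P → Q) and ¬Q, infer ¬P.
Q = 'S(m)' is denied; since P → Q, P must also fail.

Not (H(m)).


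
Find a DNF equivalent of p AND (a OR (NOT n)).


Step 1: Distribute ∧ over ∨: p ∧ (a ∨ (¬n)) = (p ∧ a) ∨ (p ∧ (¬n)).

(p AND a) OR (p AND (NOT n))


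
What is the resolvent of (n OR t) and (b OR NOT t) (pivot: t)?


The clauses contain complementary literals t and NOTt.
Resolution eliminates this pair and disjoins the remaining literals (merging duplicates).

(n OR b)


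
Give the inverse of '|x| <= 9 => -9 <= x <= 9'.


The inverse of (P → Q) is (¬P → ¬Q). It is equivalent to the converse, not to the original.
Here P = '|x| <= 9' and Q = '-9 <= x <= 9'.

If not (|x| <= 9), then not (-9 <= x <= 9).


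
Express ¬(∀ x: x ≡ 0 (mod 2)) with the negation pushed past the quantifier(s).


¬(∀ x: φ) = ∃ x: ¬φ, and ¬(∃ x: φ) = ∀ x: ¬φ.
Apply to the universal statement.

∃ x: ¬(x ≡ 0 (mod 2))


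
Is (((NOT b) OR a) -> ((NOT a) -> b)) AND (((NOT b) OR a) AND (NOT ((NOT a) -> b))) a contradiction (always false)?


Truth table over {a, b}:
a | b | φ
---------
F | F | F
T | F | F
F | T | F
T | T | F
Every row is false.

Yes, it is a contradiction.


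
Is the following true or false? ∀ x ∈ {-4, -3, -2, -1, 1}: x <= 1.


Evaluate the predicate on each element: -4:T, -3:T, -2:T, -1:T, 1:T.
Every element satisfies the predicate.

T


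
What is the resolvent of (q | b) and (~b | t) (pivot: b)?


The clauses contain complementary literals b and ~b.
Resolution eliminates this pair and disjoins the remaining literals (merging duplicates).

(q | t)


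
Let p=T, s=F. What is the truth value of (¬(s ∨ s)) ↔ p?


Substitute p=T, s=F:
s ∨ s = F ∨ F = F
¬(s ∨ s) = T
(¬(s ∨ s)) ↔ p = T ↔ T = T

T


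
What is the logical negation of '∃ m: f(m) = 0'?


¬(∀ x: φ) = ∃ x: ¬φ, and ¬(∃ x: φ) = ∀ x: ¬φ.
Apply to the existential statement.

∀ m: ¬(f(m) = 0)


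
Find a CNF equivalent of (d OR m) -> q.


Step 1: Rewrite as ¬(d ∨ m) ∨ q = (¬d ∧ ¬m) ∨ q.
Step 2: Distribute ∨ over ∧.

((NOT d) OR q) AND ((NOT m) OR q)


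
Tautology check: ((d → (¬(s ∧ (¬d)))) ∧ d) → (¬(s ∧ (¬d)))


Build the truth table over {d, s}:
d | s | φ
---------
F | F | T
T | F | T
F | T | T
T | T | T
Every row evaluates to true.

Yes, it is a tautology.


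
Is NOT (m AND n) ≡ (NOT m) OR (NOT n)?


Compare truth tables:
m | n | φ | ψ
-------------
F | F | T | T
T | F | T | T
F | T | T | T
T | T | F | F
The columns φ and ψ agree on every row.

Yes, they are logically equivalent.


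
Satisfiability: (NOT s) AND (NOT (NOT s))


Check all 2 assignments over {s}:
s | φ
-----
F | F
T | F
No assignment makes the formula true.

Unsatisfiable.


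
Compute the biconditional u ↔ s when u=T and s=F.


Biconditional is true when both operands have the same truth value.
Substitute: u=T, s=F.
T ↔ F evaluates to F.

F


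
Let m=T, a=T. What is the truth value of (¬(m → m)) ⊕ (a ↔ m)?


Substitute m=T, a=T:
m → m = T → T = T
¬(m → m) = F
a ↔ m = T ↔ T = T
(¬(m → m)) ⊕ (a ↔ m) = F ⊕ T = T

T


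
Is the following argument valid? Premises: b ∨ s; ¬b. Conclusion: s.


This matches the form of disjunctive syllogism: the conclusion follows in every model of the premises.

Valid.


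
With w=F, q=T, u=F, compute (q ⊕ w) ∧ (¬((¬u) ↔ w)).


Substitute w=F, q=T, u=F:
q ⊕ w = T ⊕ F = T
¬u = T
(¬u) ↔ w = T ↔ F = F
¬((¬u) ↔ w) = T
(q ⊕ w) ∧ (¬((¬u) ↔ w)) = T ∧ T = T

T


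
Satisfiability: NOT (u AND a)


Search for a satisfying assignment over {a, u}.
Try a=F, u=F: the formula evaluates to T.
A satisfying assignment exists.

Satisfiable.


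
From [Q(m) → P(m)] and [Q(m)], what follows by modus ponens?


Modus ponens: from (P → Q) and P, infer Q.
P = 'Q(m)' is asserted, and P → Q holds, so Q follows.

P(m).


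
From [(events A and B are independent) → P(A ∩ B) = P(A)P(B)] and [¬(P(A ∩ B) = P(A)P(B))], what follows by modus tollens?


Modus tollens: from (P → Q) and ¬Q, infer ¬P.
Q = 'P(A ∩ B) = P(A)P(B)' is denied; since P → Q, P must also fail.

Not ((events A and B are independent)).


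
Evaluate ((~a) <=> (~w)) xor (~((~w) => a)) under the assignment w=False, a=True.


Substitute w=False, a=True:
~a = False
~w = True
(~a) <=> (~w) = False <=> True = False
~w = True
(~w) => a = True => True = True
~((~w) => a) = False
((~a) <=> (~w)) xor (~((~w) => a)) = False xor False = False

False


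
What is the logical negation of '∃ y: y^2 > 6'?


¬(∀ x: φ) = ∃ x: ¬φ, and ¬(∃ x: φ) = ∀ x: ¬φ.
Apply to the existential statement.

∀ y: ¬(y^2 > 6)


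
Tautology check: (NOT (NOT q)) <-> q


Build the truth table over {q}:
q | φ
-----
F | T
T | T
Every row evaluates to true.

Yes, it is a tautology.


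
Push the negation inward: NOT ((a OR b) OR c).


De Morgan: the negation of a disjunction is the conjunction of the negations.
Distribute NOT across OR, flipping it to AND, and negate each literal.

((NOT a) AND (NOT b)) AND (NOT c)


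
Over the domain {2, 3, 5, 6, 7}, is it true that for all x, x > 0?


Evaluate the predicate on each element: 2:T, 3:T, 5:T, 6:T, 7:T.
Every element satisfies the predicate.

T


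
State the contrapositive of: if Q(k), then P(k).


The contrapositive of (P → Q) is (¬Q → ¬P); it is logically equivalent to the original.
Here P = 'Q(k)' and Q = 'P(k)'.

If not (P(k)), then not (Q(k)).


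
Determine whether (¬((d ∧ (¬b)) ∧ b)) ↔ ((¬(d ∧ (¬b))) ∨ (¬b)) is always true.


Build the truth table over {b, d}:
b | d | φ
---------
F | F | T
T | F | T
F | T | T
T | T | T
Every row evaluates to true.

Yes, it is a tautology.


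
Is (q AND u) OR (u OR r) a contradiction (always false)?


Truth table over {q, r, u}:
q | r | u | φ
-------------
F | F | F | F
T | F | F | F
F | T | F | T
T | T | F | T
F | F | T | T
T | F | T | T
F | T | T | T
T | T | T | T
Satisfying assignment at row 3: q=F, r=T, u=F gives T.

No, it is not a contradiction.


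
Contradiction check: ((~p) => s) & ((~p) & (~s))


Truth table over {p, s}:
p | s | φ
---------
False | False | False
True | False | False
False | True | False
True | True | False
Every row is false.

Yes, it is a contradiction.


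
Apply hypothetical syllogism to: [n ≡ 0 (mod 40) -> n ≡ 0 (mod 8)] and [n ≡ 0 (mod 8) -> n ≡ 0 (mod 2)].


Hypothetical syllogism: from (P → Q) and (Q → R), infer (P → R).
Chain the two implications through the shared middle term 'n ≡ 0 (mod 8)'.

n ≡ 0 (mod 40) -> n ≡ 0 (mod 2)


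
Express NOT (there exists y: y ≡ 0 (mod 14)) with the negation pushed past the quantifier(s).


¬(for all x: φ) = there exists x: ¬φ, and ¬(there exists x: φ) = for all x: ¬φ.
Apply to the existential statement.

for all y: NOT(y ≡ 0 (mod 14))


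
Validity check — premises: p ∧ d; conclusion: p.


This matches the form of conjunction elimination: the conclusion follows in every model of the premises.

Valid.


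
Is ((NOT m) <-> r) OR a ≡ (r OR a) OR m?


Compare truth tables:
a | m | r | φ | ψ
-----------------
F | F | F | F | F
T | F | F | T | T
F | T | F | T | T
T | T | F | T | T
F | F | T | T | T
T | F | T | T | T
F | T | T | F | T
T | T | T | T | T
They differ at row 7 (a=F, m=T, r=T): φ=F but ψ=T.

No, they are not logically equivalent.


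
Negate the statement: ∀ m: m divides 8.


¬(∀ x: φ) = ∃ x: ¬φ, and ¬(∃ x: φ) = ∀ x: ¬φ.
Apply to the universal statement.

∃ m: ¬(m divides 8)


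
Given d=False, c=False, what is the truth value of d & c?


Conjunction is true only when both operands are true.
Substitute: d=False, c=False.
False & False evaluates to False.

False


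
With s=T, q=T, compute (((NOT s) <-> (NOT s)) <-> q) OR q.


Substitute s=T, q=T:
NOT s = F
NOT s = F
(NOT s) <-> (NOT s) = F <-> F = T
((NOT s) <-> (NOT s)) <-> q = T <-> T = T
(((NOT s) <-> (NOT s)) <-> q) OR q = T OR T = T

T


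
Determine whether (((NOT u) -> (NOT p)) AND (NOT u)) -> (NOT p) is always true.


Build the truth table over {p, u}:
p | u | φ
---------
F | F | T
T | F | T
F | T | T
T | T | T
Every row evaluates to true.

Yes, it is a tautology.


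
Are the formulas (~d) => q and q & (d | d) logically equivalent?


Compare truth tables:
d | q | φ | ψ
-------------
False | False | False | False
True | False | True | False
False | True | True | False
True | True | True | True
They differ at row 2 (d=True, q=False): φ=True but ψ=False.

No, they are not logically equivalent.


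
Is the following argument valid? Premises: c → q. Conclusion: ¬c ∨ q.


This matches the form of material implication: the conclusion follows in every model of the premises.

Valid.


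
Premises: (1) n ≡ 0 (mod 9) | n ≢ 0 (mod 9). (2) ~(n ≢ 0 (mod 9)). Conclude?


Disjunctive syllogism: from (P ∨ Q) and ¬P, infer Q.
One disjunct, 'n ≢ 0 (mod 9)', is ruled out; the other must hold.

n ≡ 0 (mod 9)


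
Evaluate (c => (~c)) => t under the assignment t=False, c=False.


Substitute t=False, c=False:
~c = True
c => (~c) = False => True = True
(c => (~c)) => t = True => False = False

False


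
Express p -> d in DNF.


Step 1: Rewrite p → d as ¬p ∨ d.

(NOT p) OR d


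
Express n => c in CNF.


Step 1: Rewrite n → c as ¬n ∨ c.

(~n) | c


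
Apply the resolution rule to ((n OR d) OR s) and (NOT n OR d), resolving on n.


The clauses contain complementary literals n and NOTn.
Resolution eliminates this pair and disjoins the remaining literals (merging duplicates).

(s OR d)


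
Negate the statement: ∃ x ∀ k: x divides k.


Negation flips each quantifier (∀↔∃) and negates the inner predicate.
¬(∃ x ∀ k: φ) = ∀ x ∃ k: ¬φ.

∀ x ∃ k: ¬(x divides k)


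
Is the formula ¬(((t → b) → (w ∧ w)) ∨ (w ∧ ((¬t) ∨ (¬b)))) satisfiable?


Search for a satisfying assignment over {b, t, w}.
Try b=F, t=F, w=F: the formula evaluates to T.
A satisfying assignment exists.

Satisfiable.


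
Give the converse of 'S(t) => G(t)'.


The converse of (P → Q) is (Q → P). It is not in general equivalent to the original.
Here P = 'S(t)' and Q = 'G(t)'.

If G(t), then S(t).


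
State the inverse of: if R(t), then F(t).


The inverse of (P → Q) is (¬P → ¬Q). It is equivalent to the converse, not to the original.
Here P = 'R(t)' and Q = 'F(t)'.

If not (R(t)), then not (F(t)).


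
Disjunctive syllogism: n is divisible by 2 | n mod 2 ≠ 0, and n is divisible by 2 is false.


Disjunctive syllogism: from (P ∨ Q) and ¬P, infer Q.
One disjunct, 'n is divisible by 2', is ruled out; the other must hold.

n mod 2 ≠ 0


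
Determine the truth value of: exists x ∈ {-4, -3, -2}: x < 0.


Evaluate the predicate on each element: -4:True, -3:True, -2:True.
Witness x = -4 satisfies the predicate.

True


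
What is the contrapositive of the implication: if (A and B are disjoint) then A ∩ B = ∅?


The contrapositive of (P → Q) is (¬Q → ¬P); it is logically equivalent to the original.
Here P = '(A and B are disjoint)' and Q = 'A ∩ B = ∅'.

If not (A ∩ B = ∅), then not ((A and B are disjoint)).


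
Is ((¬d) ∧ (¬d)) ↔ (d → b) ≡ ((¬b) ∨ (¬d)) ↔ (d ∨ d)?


Compare truth tables:
b | d | φ | ψ
-------------
F | F | T | F
T | F | T | F
F | T | T | T
T | T | F | F
They differ at row 1 (b=F, d=F): φ=T but ψ=F.

No, they are not logically equivalent.


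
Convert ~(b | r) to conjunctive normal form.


Step 1: Apply De Morgan: ¬(b ∨ r) = ¬b ∧ ¬r.

(~b) & (~r)


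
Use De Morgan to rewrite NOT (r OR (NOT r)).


De Morgan: the negation of a disjunction is the conjunction of the negations.
Distribute NOT across OR, flipping it to AND, and negate each literal.

(NOT r) AND r


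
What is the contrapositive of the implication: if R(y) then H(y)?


The contrapositive of (P → Q) is (¬Q → ¬P); it is logically equivalent to the original.
Here P = 'R(y)' and Q = 'H(y)'.

If not (H(y)), then not (R(y)).


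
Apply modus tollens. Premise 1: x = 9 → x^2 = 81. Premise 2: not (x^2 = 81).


Modus tollens: from (P → Q) and ¬Q, infer ¬P.
Q = 'x^2 = 81' is denied; since P → Q, P must also fail.

Not (x = 9).


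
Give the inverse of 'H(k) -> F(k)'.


The inverse of (P → Q) is (¬P → ¬Q). It is equivalent to the converse, not to the original.
Here P = 'H(k)' and Q = 'F(k)'.

If not (H(k)), then not (F(k)).


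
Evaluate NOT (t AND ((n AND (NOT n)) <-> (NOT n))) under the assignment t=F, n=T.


Substitute t=F, n=T:
NOT n = F
n AND (NOT n) = T AND F = F
NOT n = F
(n AND (NOT n)) <-> (NOT n) = F <-> F = T
t AND ((n AND (NOT n)) <-> (NOT n)) = F AND T = F
NOT (t AND ((n AND (NOT n)) <-> (NOT n))) = T

T


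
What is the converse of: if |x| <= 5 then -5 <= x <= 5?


The converse of (P → Q) is (Q → P). It is not in general equivalent to the original.
Here P = '|x| <= 5' and Q = '-5 <= x <= 5'.

If -5 <= x <= 5, then |x| <= 5.


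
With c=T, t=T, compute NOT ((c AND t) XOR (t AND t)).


Substitute c=T, t=T:
c AND t = T AND T = T
t AND t = T AND T = T
(c AND t) XOR (t AND t) = T XOR T = F
NOT ((c AND t) XOR (t AND t)) = T

T


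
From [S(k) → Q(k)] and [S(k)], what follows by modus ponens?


Modus ponens: from (P → Q) and P, infer Q.
P = 'S(k)' is asserted, and P → Q holds, so Q follows.

Q(k).


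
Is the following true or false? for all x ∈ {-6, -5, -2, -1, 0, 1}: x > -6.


Evaluate the predicate on each element: -6:F, -5:T, -2:T, -1:T, 0:T, 1:T.
Counterexample x = -6 fails the predicate.

F


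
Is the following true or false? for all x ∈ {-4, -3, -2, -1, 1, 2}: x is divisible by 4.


Evaluate the predicate on each element: -4:T, -3:F, -2:F, -1:F, 1:F, 2:F.
Counterexample x = -3 fails the predicate.

F


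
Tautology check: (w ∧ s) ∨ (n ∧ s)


Build the truth table over {n, s, w}:
n | s | w | φ
-------------
F | F | F | F
T | F | F | F
F | T | F | F
T | T | F | T
F | F | T | F
T | F | T | F
F | T | T | T
T | T | T | T
Counterexample at row 1: with n=F, s=F, w=F, the formula is F.

No, it is not a tautology.


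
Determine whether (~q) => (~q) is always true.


Build the truth table over {q}:
q | φ
-----
False | True
True | True
Every row evaluates to true.

Yes, it is a tautology.


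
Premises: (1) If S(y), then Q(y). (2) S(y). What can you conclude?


Modus ponens: from (P → Q) and P, infer Q.
P = 'S(y)' is asserted, and P → Q holds, so Q follows.

Q(y).


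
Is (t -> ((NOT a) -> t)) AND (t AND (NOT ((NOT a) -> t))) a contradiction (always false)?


Truth table over {a, t}:
a | t | φ
---------
F | F | F
T | F | F
F | T | F
T | T | F
Every row is false.

Yes, it is a contradiction.


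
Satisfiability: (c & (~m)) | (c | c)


Search for a satisfying assignment over {c, m}.
Try c=True, m=False: the formula evaluates to True.
A satisfying assignment exists.

Satisfiable.


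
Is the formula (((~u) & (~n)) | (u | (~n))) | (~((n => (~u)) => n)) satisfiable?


Search for a satisfying assignment over {n, u}.
Try n=False, u=False: the formula evaluates to True.
A satisfying assignment exists.

Satisfiable.


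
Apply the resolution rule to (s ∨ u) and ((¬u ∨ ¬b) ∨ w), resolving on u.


The clauses contain complementary literals u and ¬u.
Resolution eliminates this pair and disjoins the remaining literals (merging duplicates).

((s ∨ w) ∨ ¬b)


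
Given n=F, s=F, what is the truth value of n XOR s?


Exclusive or is true when exactly one operand is true.
Substitute: n=F, s=F.
F XOR F evaluates to F.

F


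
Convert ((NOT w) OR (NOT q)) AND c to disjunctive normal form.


Step 1: Distribute ∧ over ∨: ((¬w) ∨ (¬q)) ∧ c = ((¬w) ∧ c) ∨ ((¬q) ∧ c).

((NOT w) AND c) OR ((NOT q) AND c)


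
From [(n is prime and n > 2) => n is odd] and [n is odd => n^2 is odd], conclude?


Hypothetical syllogism: from (P → Q) and (Q → R), infer (P → R).
Chain the two implications through the shared middle term 'n is odd'.

(n is prime and n > 2) => n^2 is odd


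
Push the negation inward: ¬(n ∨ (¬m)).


De Morgan: the negation of a disjunction is the conjunction of the negations.
Distribute ¬ across ∨, flipping it to ∧, and negate each literal.

(¬n) ∧ m


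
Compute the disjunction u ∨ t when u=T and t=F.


Disjunction is false only when both operands are false.
Substitute: u=T, t=F.
T ∨ F evaluates to T.

T


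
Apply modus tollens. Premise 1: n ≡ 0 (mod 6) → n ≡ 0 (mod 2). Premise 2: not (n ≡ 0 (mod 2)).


Modus tollens: from (P → Q) and ¬Q, infer ¬P.
Q = 'n ≡ 0 (mod 2)' is denied; since P → Q, P must also fail.

Not (n ≡ 0 (mod 6)).


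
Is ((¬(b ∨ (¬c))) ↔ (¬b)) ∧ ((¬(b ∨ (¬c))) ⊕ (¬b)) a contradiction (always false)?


Truth table over {b, c}:
b | c | φ
---------
F | F | F
T | F | F
F | T | F
T | T | F
Every row is false.

Yes, it is a contradiction.


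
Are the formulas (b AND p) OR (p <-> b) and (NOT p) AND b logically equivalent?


Compare truth tables:
b | p | φ | ψ
-------------
F | F | T | F
T | F | F | T
F | T | F | F
T | T | T | F
They differ at row 1 (b=F, p=F): φ=T but ψ=F.

No, they are not logically equivalent.


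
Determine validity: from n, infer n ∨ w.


This matches the form of disjunction introduction: the conclusion follows in every model of the premises.

Valid.


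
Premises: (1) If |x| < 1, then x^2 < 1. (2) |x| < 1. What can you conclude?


Modus ponens: from (P → Q) and P, infer Q.
P = '|x| < 1' is asserted, and P → Q holds, so Q follows.

x^2 < 1.


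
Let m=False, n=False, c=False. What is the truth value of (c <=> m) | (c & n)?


Substitute m=False, n=False, c=False:
c <=> m = False <=> False = True
c & n = False & False = False
(c <=> m) | (c & n) = True | False = True

True


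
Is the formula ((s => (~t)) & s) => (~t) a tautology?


Build the truth table over {s, t}:
s | t | φ
---------
False | False | True
True | False | True
False | True | True
True | True | True
Every row evaluates to true.

Yes, it is a tautology.


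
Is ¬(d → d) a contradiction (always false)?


Truth table over {d}:
d | φ
-----
F | F
T | F
Every row is false.

Yes, it is a contradiction.


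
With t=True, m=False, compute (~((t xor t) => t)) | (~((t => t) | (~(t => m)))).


Substitute t=True, m=False:
t xor t = True xor True = False
(t xor t) => t = False => True = True
~((t xor t) => t) = False
t => t = True => True = True
t => m = True => False = False
~(t => m) = True
(t => t) | (~(t => m)) = True | True = True
~((t => t) | (~(t => m))) = False
(~((t xor t) => t)) | (~((t => t) | (~(t => m)))) = False | False = False

False


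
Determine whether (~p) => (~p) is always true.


Build the truth table over {p}:
p | φ
-----
False | True
True | True
Every row evaluates to true.

Yes, it is a tautology.


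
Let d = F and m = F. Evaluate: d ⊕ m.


Exclusive or is true when exactly one operand is true.
Substitute: d=F, m=F.
F ⊕ F evaluates to F.

F


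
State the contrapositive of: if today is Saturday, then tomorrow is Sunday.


The contrapositive of (P → Q) is (¬Q → ¬P); it is logically equivalent to the original.
Here P = 'today is Saturday' and Q = 'tomorrow is Sunday'.

If not (tomorrow is Sunday), then not (today is Saturday).


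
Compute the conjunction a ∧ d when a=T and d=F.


Conjunction is true only when both operands are true.
Substitute: a=T, d=F.
T ∧ F evaluates to F.

F


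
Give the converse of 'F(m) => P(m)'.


The converse of (P → Q) is (Q → P). It is not in general equivalent to the original.
Here P = 'F(m)' and Q = 'P(m)'.

If P(m), then F(m).


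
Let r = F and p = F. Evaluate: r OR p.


Disjunction is false only when both operands are false.
Substitute: r=F, p=F.
F OR F evaluates to F.

F


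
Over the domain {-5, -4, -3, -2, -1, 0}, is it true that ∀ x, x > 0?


Evaluate the predicate on each element: -5:F, -4:F, -3:F, -2:F, -1:F, 0:F.
Counterexample x = -5 fails the predicate.

F


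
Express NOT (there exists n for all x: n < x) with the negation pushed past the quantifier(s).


Negation flips each quantifier (∀↔∃) and negates the inner predicate.
¬(there exists n for all x: φ) = for all n there exists x: ¬φ.

for all n there exists x: NOT(n < x)


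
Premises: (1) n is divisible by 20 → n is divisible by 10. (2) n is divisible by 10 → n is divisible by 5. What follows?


Hypothetical syllogism: from (P → Q) and (Q → R), infer (P → R).
Chain the two implications through the shared middle term 'n is divisible by 10'.

n is divisible by 20 → n is divisible by 5


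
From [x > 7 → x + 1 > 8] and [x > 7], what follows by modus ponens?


Modus ponens: from (P → Q) and P, infer Q.
P = 'x > 7' is asserted, and P → Q holds, so Q follows.

x + 1 > 8.


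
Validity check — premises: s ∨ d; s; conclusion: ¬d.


This is affirming a disjunct (fallacy). There exist truth assignments where the premises are all true but the conclusion is false.

Invalid.


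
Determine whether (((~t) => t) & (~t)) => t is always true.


Build the truth table over {t}:
t | φ
-----
False | True
True | True
Every row evaluates to true.

Yes, it is a tautology.


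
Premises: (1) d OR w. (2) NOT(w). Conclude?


Disjunctive syllogism: from (P ∨ Q) and ¬P, infer Q.
One disjunct, 'w', is ruled out; the other must hold.

d


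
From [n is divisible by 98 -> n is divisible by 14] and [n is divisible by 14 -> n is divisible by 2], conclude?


Hypothetical syllogism: from (P → Q) and (Q → R), infer (P → R).
Chain the two implications through the shared middle term 'n is divisible by 14'.

n is divisible by 98 -> n is divisible by 2


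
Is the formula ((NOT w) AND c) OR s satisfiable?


Search for a satisfying assignment over {c, s, w}.
Try c=T, s=F, w=F: the formula evaluates to T.
A satisfying assignment exists.

Satisfiable.


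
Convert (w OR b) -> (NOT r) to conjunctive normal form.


Step 1: Rewrite as ¬(w ∨ b) ∨ (¬r) = (¬w ∧ ¬b) ∨ (¬r).
Step 2: Distribute ∨ over ∧.

((NOT w) OR (NOT r)) AND ((NOT b) OR (NOT r))


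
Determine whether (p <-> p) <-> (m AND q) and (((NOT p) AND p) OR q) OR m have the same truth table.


Compare truth tables:
m | p | q | φ | ψ
-----------------
F | F | F | F | F
T | F | F | F | T
F | T | F | F | F
T | T | F | F | T
F | F | T | F | T
T | F | T | T | T
F | T | T | F | T
T | T | T | T | T
They differ at row 2 (m=T, p=F, q=F): φ=F but ψ=T.

No, they are not logically equivalent.


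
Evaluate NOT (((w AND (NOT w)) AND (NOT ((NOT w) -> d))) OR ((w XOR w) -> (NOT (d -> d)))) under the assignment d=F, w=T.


Substitute d=F, w=T:
… (earlier sub-steps elided)
NOT w = F
(NOT w) -> d = F -> F = T
NOT ((NOT w) -> d) = F
(w AND (NOT w)) AND (NOT ((NOT w) -> d)) = F AND F = F
w XOR w = T XOR T = F
d -> d = F -> F = T
NOT (d -> d) = F
(w XOR w) -> (NOT (d -> d)) = F -> F = T
((w AND (NOT w)) AND (NOT ((NOT w) -> d))) OR ((w XOR w) -> (NOT (d -> d))) = F OR T = T
NOT (((w AND (NOT w)) AND (NOT ((NOT w) -> d))) OR ((w XOR w) -> (NOT (d -> d)))) = F

F


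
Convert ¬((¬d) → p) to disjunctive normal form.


Step 1: Rewrite implication then negate: ¬(¬(¬d) ∨ p) = (¬d) ∧ ¬p.

(¬d) ∧ (¬p)


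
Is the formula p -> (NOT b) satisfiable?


Search for a satisfying assignment over {b, p}.
Try b=F, p=F: the formula evaluates to T.
A satisfying assignment exists.

Satisfiable.


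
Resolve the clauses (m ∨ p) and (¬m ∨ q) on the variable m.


The clauses contain complementary literals m and ¬m.
Resolution eliminates this pair and disjoins the remaining literals (merging duplicates).

(p ∨ q)


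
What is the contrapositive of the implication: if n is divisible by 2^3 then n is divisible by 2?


The contrapositive of (P → Q) is (¬Q → ¬P); it is logically equivalent to the original.
Here P = 'n is divisible by 2^3' and Q = 'n is divisible by 2'.

If not (n is divisible by 2), then not (n is divisible by 2^3).


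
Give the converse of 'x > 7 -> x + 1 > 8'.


The converse of (P → Q) is (Q → P). It is not in general equivalent to the original.
Here P = 'x > 7' and Q = 'x + 1 > 8'.

If x + 1 > 8, then x > 7.


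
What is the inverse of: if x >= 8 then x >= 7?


The inverse of (P → Q) is (¬P → ¬Q). It is equivalent to the converse, not to the original.
Here P = 'x >= 8' and Q = 'x >= 7'.

If not (x >= 8), then not (x >= 7).


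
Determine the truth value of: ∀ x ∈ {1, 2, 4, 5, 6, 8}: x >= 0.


Evaluate the predicate on each element: 1:T, 2:T, 4:T, 5:T, 6:T, 8:T.
Every element satisfies the predicate.

T


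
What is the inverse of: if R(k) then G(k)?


The inverse of (P → Q) is (¬P → ¬Q). It is equivalent to the converse, not to the original.
Here P = 'R(k)' and Q = 'G(k)'.

If not (R(k)), then not (G(k)).


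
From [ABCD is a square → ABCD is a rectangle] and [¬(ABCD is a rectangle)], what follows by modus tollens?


Modus tollens: from (P → Q) and ¬Q, infer ¬P.
Q = 'ABCD is a rectangle' is denied; since P → Q, P must also fail.

Not (ABCD is a square).


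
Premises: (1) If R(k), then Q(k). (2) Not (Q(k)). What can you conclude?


Modus tollens: from (P → Q) and ¬Q, infer ¬P.
Q = 'Q(k)' is denied; since P → Q, P must also fail.

Not (R(k)).


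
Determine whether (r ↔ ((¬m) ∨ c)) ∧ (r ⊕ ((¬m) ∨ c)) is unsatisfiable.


Truth table over {c, m, r}:
c | m | r | φ
-------------
F | F | F | F
T | F | F | F
F | T | F | F
T | T | F | F
F | F | T | F
T | F | T | F
F | T | T | F
T | T | T | F
Every row is false.

Yes, it is a contradiction.


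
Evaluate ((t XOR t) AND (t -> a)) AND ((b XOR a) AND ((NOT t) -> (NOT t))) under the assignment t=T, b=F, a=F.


Substitute t=T, b=F, a=F:
t XOR t = T XOR T = F
t -> a = T -> F = F
(t XOR t) AND (t -> a) = F AND F = F
b XOR a = F XOR F = F
NOT t = F
NOT t = F
(NOT t) -> (NOT t) = F -> F = T
(b XOR a) AND ((NOT t) -> (NOT t)) = F AND T = F
((t XOR t) AND (t -> a)) AND ((b XOR a) AND ((NOT t) -> (NOT t))) = F AND F = F

F


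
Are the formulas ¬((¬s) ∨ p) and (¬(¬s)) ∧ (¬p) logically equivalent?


Compare truth tables:
p | s | φ | ψ
-------------
F | F | F | F
T | F | F | F
F | T | T | T
T | T | F | F
The columns φ and ψ agree on every row.

Yes, they are logically equivalent.


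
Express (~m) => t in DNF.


Step 1: Rewrite (¬m) → t as ¬(¬m) ∨ t.
Step 2: Eliminate any double negations (¬¬X = X).

m | t


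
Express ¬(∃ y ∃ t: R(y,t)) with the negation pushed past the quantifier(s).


Negation flips each quantifier (∀↔∃) and negates the inner predicate.
¬(∃ y ∃ t: φ) = ∀ y ∀ t: ¬φ.

∀ y ∀ t: ¬(R(y,t))


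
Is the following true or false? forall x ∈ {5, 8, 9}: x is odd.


Evaluate the predicate on each element: 5:True, 8:False, 9:True.
Counterexample x = 8 fails the predicate.

False


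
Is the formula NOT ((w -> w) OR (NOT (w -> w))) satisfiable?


Check all 2 assignments over {w}:
w | φ
-----
F | F
T | F
No assignment makes the formula true.

Unsatisfiable.


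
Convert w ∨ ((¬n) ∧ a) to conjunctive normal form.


Step 1: Distribute ∨ over ∧: w ∨ ((¬n) ∧ a) = (w ∨ (¬n)) ∧ (w ∨ a).

(w ∨ (¬n)) ∧ (w ∨ a)


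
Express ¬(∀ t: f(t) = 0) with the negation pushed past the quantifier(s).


¬(∀ x: φ) = ∃ x: ¬φ, and ¬(∃ x: φ) = ∀ x: ¬φ.
Apply to the universal statement.

∃ t: ¬(f(t) = 0)
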